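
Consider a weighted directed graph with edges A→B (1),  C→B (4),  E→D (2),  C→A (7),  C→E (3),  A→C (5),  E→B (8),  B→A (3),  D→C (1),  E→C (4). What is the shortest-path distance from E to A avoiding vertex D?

Paths from E to A avoiding D:
E -> B -> A: 8 + 3 = 11
E -> C -> B -> A: 4 + 4 + 3 = 11
E -> C -> A: 4 + 7 = 11
The minimum is 11.

11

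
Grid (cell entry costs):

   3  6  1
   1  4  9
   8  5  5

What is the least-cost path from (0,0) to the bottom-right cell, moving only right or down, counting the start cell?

18

Path [0,0] [1,0] [1,1] [2,1] [2,2]: 3 + 1 + 4 + 5 + 5 = 18.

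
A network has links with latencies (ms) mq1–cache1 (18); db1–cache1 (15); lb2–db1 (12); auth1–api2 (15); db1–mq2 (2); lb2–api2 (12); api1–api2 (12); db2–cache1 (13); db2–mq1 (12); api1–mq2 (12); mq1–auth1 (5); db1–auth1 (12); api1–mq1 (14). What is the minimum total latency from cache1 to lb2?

Some routes from cache1 to lb2:
cache1-mq1-auth1-api2-lb2: 18 + 5 + 15 + 12 = 50
cache1-mq1-auth1-db1-lb2: 18 + 5 + 12 + 12 = 47
cache1-db1-lb2: 15 + 12 = 27
The minimum is 27 ms.

27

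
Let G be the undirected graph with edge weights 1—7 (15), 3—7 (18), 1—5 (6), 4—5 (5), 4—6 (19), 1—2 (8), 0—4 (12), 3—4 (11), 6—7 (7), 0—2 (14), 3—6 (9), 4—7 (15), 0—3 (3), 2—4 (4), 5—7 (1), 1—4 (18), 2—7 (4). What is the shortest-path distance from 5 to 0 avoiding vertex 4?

Some routes from 5 to 0 avoiding 4:
5 -> 7 -> 1 -> 2 -> 0: 1 + 15 + 8 + 14 = 38
5 -> 7 -> 3 -> 0: 1 + 18 + 3 = 22
5 -> 7 -> 6 -> 3 -> 0: 1 + 7 + 9 + 3 = 20
5 -> 1 -> 2 -> 0: 6 + 8 + 14 = 28
5 -> 7 -> 2 -> 0: 1 + 4 + 14 = 19
5 -> 1 -> 2 -> 7 -> 6 -> 3 -> 0: 6 + 8 + 4 + 7 + 9 + 3 = 37
Best route has total 19.

19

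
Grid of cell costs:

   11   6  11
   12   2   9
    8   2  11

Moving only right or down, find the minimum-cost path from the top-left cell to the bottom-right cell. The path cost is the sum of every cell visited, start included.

One optimal route is (0,0)→(0,1)→(1,1)→(2,1)→(2,2).
Its cost is 11 + 6 + 2 + 2 + 11 = 32.
For comparison, the top-then-right route costs 48.

32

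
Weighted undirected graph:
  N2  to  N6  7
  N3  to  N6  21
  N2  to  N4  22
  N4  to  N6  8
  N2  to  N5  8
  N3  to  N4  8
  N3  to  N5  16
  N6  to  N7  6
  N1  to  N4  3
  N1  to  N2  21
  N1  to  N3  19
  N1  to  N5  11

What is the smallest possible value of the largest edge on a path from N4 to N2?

8

Some routes from N4 to N2:
N4→N1→N5→N2: max(3, 11, 8) = 11
N4→N3→N1→N5→N2: max(8, 19, 11, 8) = 19
N4→N6→N2: max(8, 7) = 8
N4→N1→N3→N5→N2: max(3, 19, 16, 8) = 19
N4→N3→N5→N2: max(8, 16, 8) = 16
Smallest bottleneck: 8.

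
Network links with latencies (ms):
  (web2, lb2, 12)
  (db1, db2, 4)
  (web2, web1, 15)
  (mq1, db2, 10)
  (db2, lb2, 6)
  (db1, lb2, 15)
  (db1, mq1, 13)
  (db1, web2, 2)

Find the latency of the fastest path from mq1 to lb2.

Routes from mq1 to lb2:
mq1-db1-web2-lb2: 13 + 2 + 12 = 27
mq1-db2-lb2: 10 + 6 = 16
mq1-db1-lb2: 13 + 15 = 28
mq1-db2-db1-lb2: 10 + 4 + 15 = 29
mq1-db1-db2-lb2: 13 + 4 + 6 = 23
mq1-db2-db1-web2-lb2: 10 + 4 + 2 + 12 = 28
Shortest: 16 ms.

16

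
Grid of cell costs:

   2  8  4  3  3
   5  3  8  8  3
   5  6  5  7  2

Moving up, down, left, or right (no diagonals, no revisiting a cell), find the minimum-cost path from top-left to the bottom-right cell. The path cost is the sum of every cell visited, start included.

Path r0c0 r0c1 r0c2 r0c3 r0c4 r1c4 r2c4: 2 + 8 + 4 + 3 + 3 + 3 + 2 = 25.

25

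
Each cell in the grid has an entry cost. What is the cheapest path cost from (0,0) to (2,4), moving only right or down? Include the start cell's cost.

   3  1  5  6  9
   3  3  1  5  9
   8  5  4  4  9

One optimal route is [0,0]→[0,1]→[1,1]→[1,2]→[2,2]→[2,3]→[2,4].
Its cost is 3 + 1 + 3 + 1 + 4 + 4 + 9 = 25.

25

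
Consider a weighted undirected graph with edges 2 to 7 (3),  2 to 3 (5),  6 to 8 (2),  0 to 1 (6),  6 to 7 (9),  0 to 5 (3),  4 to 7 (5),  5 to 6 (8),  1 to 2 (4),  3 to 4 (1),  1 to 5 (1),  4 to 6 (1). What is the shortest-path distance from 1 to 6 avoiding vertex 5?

Comparing a few candidate routes:
1 → 2 → 7 → 4 → 6: 4 + 3 + 5 + 1 = 13
1 → 2 → 3 → 4 → 6: 4 + 5 + 1 + 1 = 11
1 → 2 → 7 → 6: 4 + 3 + 9 = 16
Shortest: 11.

11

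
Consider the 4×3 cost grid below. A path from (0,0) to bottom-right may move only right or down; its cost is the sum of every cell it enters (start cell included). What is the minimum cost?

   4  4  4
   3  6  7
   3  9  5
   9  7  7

Cheapest: r0c0 r0c1 r0c2 r1c2 r2c2 r3c2
  4 + 4 + 4 + 7 + 5 + 7 = 31

31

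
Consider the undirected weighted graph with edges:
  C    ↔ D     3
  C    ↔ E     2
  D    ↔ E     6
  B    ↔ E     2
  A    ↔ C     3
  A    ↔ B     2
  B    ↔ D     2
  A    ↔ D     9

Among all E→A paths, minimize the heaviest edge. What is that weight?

2

Checking several routes:
E-D-C-A: max(6, 3, 3) = 6
E-C-A: max(2, 3) = 3
E-B-A: max(2, 2) = 2
E-D-B-A: max(6, 2, 2) = 6
E-B-D-C-A: max(2, 2, 3, 3) = 3
E-C-D-B-A: max(2, 3, 2, 2) = 3
The minimum achievable maximum is 2.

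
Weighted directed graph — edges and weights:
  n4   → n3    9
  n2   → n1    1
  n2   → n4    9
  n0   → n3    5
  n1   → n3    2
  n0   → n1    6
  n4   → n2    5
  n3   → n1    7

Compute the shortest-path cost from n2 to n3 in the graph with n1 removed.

Paths from n2 to n3 avoiding n1:
n2-n4-n3: 9 + 9 = 18
The minimum is 18.

18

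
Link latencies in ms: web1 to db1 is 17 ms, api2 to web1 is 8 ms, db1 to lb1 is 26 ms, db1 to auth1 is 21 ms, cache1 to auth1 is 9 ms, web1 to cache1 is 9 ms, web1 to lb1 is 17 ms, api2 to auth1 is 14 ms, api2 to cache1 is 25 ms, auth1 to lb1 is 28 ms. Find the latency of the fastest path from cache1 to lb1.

26

A few of the cache1→lb1 routes:
cache1-api2-web1-lb1: 25 + 8 + 17 = 50
cache1-auth1-api2-web1-lb1: 9 + 14 + 8 + 17 = 48
cache1-auth1-lb1: 9 + 28 = 37
cache1-web1-lb1: 9 + 17 = 26
Shortest: 26 ms.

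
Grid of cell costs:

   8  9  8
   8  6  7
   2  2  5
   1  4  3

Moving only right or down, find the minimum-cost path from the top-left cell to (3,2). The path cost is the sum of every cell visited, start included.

Cheapest: (0,0) (1,0) (2,0) (3,0) (3,1) (3,2)
  8 + 8 + 2 + 1 + 4 + 3 = 26
(Top row then right column would cost 40.)

26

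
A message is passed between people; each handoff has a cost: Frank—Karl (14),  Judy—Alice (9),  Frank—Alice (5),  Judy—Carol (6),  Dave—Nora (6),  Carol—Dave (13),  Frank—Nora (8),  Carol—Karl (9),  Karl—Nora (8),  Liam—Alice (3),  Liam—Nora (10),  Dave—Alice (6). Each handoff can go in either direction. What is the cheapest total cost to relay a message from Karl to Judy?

15

Comparing a few candidate routes:
Karl → Carol → Judy: 9 + 6 = 15
Karl → Nora → Dave → Alice → Judy: 8 + 6 + 6 + 9 = 29
Karl → Nora → Liam → Alice → Judy: 8 + 10 + 3 + 9 = 30
Karl → Frank → Alice → Judy: 14 + 5 + 9 = 28
Best route has total 15.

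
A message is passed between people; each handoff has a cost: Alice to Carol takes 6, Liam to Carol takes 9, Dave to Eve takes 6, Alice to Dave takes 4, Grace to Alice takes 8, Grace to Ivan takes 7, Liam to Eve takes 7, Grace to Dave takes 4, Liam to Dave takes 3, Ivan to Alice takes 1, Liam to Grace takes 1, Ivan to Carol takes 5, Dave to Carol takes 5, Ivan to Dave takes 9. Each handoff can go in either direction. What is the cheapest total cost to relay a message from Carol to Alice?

6

A few of the Carol→Alice routes:
Carol → Dave → Ivan → Alice: 5 + 9 + 1 = 15
Carol → Liam → Dave → Alice: 9 + 3 + 4 = 16
Carol → Dave → Alice: 5 + 4 = 9
Carol → Alice: 6
Carol → Ivan → Alice: 5 + 1 = 6
Best route has total 6.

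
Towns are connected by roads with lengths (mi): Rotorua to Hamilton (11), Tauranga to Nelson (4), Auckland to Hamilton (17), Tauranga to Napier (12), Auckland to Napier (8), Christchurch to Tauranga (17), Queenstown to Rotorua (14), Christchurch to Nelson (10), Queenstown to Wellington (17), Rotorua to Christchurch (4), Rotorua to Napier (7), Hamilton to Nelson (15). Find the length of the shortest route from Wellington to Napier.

38

Some routes from Wellington to Napier:
Wellington→Queenstown→Rotorua→Christchurch→Tauranga→Napier: 17 + 14 + 4 + 17 + 12 = 64
Wellington→Queenstown→Rotorua→Christchurch→Nelson→Tauranga→Napier: 17 + 14 + 4 + 10 + 4 + 12 = 61
Wellington→Queenstown→Rotorua→Hamilton→Auckland→Napier: 17 + 14 + 11 + 17 + 8 = 67
Wellington→Queenstown→Rotorua→Hamilton→Nelson→Tauranga→Napier: 17 + 14 + 11 + 15 + 4 + 12 = 73
Wellington→Queenstown→Rotorua→Napier: 17 + 14 + 7 = 38
Wellington→Queenstown→Rotorua→Christchurch→Nelson→Hamilton→Auckland→Napier: 17 + 14 + 4 + 10 + 15 + 17 + 8 = 85
Shortest: 38 mi.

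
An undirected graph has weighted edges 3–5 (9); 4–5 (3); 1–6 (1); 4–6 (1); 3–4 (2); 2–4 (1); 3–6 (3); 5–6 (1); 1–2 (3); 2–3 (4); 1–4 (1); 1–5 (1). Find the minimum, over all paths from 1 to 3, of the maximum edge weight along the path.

2

A few of the 1→3 routes:
1 → 4 → 3: max(1, 2) = 2
1 → 4 → 5 → 6 → 3: max(1, 3, 1, 3) = 3
1 → 6 → 4 → 3: max(1, 1, 2) = 2
1 → 5 → 6 → 4 → 3: max(1, 1, 1, 2) = 2
Best route has worst link 2.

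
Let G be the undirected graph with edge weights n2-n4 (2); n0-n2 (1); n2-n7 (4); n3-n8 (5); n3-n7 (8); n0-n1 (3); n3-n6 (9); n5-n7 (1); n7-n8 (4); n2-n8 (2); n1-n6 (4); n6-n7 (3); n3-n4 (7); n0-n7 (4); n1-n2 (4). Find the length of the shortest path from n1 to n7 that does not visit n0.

7

A few of the n1→n7 routes:
n1 - n6 - n3 - n7: 4 + 9 + 8 = 21
n1 - n2 - n8 - n7: 4 + 2 + 4 = 10
n1 - n2 - n7: 4 + 4 = 8
n1 - n6 - n7: 4 + 3 = 7
n1 - n2 - n8 - n3 - n7: 4 + 2 + 5 + 8 = 19
The minimum is 7.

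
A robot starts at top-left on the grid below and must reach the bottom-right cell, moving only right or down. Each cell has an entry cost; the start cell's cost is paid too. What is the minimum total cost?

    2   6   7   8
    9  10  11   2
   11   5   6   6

Cheapest: [0,0] [0,1] [0,2] [0,3] [1,3] [2,3]
  2 + 6 + 7 + 8 + 2 + 6 = 31

31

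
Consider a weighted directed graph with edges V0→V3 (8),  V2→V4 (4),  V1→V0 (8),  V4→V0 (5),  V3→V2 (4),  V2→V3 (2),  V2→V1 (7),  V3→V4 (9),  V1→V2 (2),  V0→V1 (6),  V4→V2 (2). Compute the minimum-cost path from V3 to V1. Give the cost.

Some routes from V3 to V1:
V3-V4-V2-V1: 9 + 2 + 7 = 18
V3-V2-V1: 4 + 7 = 11
V3-V2-V4-V0-V1: 4 + 4 + 5 + 6 = 19
Shortest: 11.

11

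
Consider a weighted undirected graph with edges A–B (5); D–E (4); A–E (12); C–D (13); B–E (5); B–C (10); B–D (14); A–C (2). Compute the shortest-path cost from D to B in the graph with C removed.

Paths from D to B avoiding C:
D → E → A → B: 4 + 12 + 5 = 21
D → E → B: 4 + 5 = 9
D → B: 14
Shortest: 9.

9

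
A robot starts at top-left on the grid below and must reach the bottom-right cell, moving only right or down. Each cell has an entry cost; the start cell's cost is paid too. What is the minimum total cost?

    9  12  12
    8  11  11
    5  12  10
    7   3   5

One optimal route is (0,0) -> (1,0) -> (2,0) -> (3,0) -> (3,1) -> (3,2).
Its cost is 9 + 8 + 5 + 7 + 3 + 5 = 37.
(Top row then right column would cost 59.)

37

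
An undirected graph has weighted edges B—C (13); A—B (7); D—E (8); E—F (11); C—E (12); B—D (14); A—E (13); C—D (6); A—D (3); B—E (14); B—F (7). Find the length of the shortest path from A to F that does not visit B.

Routes from A to F avoiding B:
A -> D -> C -> E -> F: 3 + 6 + 12 + 11 = 32
A -> D -> E -> F: 3 + 8 + 11 = 22
A -> E -> F: 13 + 11 = 24
Shortest: 22.

22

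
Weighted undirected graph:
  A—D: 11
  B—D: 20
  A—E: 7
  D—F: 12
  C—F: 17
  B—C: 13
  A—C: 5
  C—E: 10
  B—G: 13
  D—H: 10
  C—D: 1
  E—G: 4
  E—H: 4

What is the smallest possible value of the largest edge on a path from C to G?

7

Comparing a few candidate routes:
C-D-H-E-G: max(1, 10, 4, 4) = 10
C-A-D-H-E-G: max(5, 11, 10, 4, 4) = 11
C-A-E-G: max(5, 7, 4) = 7
C-E-G: max(10, 4) = 10
Smallest bottleneck: 7.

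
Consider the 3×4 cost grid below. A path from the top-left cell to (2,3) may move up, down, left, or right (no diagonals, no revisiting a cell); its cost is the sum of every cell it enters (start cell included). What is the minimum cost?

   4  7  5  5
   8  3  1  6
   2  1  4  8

One optimal route is [0,0] -> [0,1] -> [1,1] -> [1,2] -> [2,2] -> [2,3].
Its cost is 4 + 7 + 3 + 1 + 4 + 8 = 27.

27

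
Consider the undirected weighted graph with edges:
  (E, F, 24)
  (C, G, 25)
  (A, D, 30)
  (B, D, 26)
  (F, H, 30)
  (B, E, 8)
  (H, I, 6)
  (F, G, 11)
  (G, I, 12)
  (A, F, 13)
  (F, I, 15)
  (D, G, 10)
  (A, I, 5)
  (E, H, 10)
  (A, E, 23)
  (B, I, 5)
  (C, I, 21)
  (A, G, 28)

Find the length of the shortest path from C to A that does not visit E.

Checking several routes:
C → G → I → A: 25 + 12 + 5 = 42
C → I → A: 21 + 5 = 26
C → G → F → A: 25 + 11 + 13 = 49
The minimum is 26.

26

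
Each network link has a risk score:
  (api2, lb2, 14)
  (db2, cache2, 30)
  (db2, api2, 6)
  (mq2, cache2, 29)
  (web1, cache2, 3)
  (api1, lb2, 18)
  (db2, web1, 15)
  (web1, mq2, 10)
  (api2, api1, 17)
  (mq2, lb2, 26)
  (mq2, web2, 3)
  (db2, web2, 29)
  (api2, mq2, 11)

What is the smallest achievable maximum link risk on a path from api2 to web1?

11

Comparing a few candidate routes:
api2-db2-web1: max(6, 15) = 15
api2-mq2-web1: max(11, 10) = 11
api2-api1-lb2-mq2-web1: max(17, 18, 26, 10) = 26
api2-mq2-cache2-web1: max(11, 29, 3) = 29
api2-mq2-web2-db2-web1: max(11, 3, 29, 15) = 29
api2-lb2-mq2-web1: max(14, 26, 10) = 26
Smallest bottleneck: 11.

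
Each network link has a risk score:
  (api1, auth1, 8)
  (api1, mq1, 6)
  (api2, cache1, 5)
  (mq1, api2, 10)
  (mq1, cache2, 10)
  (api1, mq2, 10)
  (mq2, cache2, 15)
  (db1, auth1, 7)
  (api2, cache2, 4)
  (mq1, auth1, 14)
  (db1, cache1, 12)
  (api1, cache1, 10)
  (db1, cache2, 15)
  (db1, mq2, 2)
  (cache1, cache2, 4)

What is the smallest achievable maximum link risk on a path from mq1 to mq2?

8

A few of the mq1→mq2 routes:
mq1→api1→auth1→db1→mq2: max(6, 8, 7, 2) = 8
mq1→cache2→cache1→api1→auth1→db1→mq2: max(10, 4, 10, 8, 7, 2) = 10
mq1→cache2→cache1→api1→mq2: max(10, 4, 10, 10) = 10
Best route has worst link 8.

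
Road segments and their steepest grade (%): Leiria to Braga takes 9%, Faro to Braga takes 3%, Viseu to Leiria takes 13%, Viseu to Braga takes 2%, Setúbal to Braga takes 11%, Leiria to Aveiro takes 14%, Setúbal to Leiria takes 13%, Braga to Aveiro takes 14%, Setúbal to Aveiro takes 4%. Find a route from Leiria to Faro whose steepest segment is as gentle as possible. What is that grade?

Paths from Leiria to Faro:
Leiria-Aveiro-Braga-Faro: max(14, 14, 3) = 14
Leiria-Aveiro-Setúbal-Braga-Faro: max(14, 4, 11, 3) = 14
Leiria-Viseu-Braga-Faro: max(13, 2, 3) = 13
Leiria-Braga-Faro: max(9, 3) = 9
Leiria-Setúbal-Aveiro-Braga-Faro: max(13, 4, 14, 3) = 14
Leiria-Setúbal-Braga-Faro: max(13, 11, 3) = 13
The minimum achievable maximum is 9%.

9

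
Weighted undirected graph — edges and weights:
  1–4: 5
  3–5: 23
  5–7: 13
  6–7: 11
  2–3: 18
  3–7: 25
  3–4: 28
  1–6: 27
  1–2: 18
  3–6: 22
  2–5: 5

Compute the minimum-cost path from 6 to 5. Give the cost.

24

Checking several routes:
6 → 7 → 3 → 2 → 5: 11 + 25 + 18 + 5 = 59
6 → 3 → 5: 22 + 23 = 45
6 → 1 → 2 → 5: 27 + 18 + 5 = 50
6 → 3 → 2 → 5: 22 + 18 + 5 = 45
6 → 7 → 5: 11 + 13 = 24
Shortest: 24.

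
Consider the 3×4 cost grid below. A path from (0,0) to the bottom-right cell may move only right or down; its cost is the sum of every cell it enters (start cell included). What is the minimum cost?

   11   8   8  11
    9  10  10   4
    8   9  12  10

51

One optimal route is r0c0 -> r0c1 -> r0c2 -> r1c2 -> r1c3 -> r2c3.
Its cost is 11 + 8 + 8 + 10 + 4 + 10 = 51.
For comparison, the top-then-right route costs 52.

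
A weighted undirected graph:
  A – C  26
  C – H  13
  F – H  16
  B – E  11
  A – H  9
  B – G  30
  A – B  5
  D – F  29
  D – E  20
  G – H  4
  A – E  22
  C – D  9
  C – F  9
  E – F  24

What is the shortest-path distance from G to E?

29

Checking several routes:
G - H - C - D - E: 4 + 13 + 9 + 20 = 46
G - H - A - B - E: 4 + 9 + 5 + 11 = 29
G - H - F - E: 4 + 16 + 24 = 44
G - H - C - F - E: 4 + 13 + 9 + 24 = 50
G - B - E: 30 + 11 = 41
G - H - A - E: 4 + 9 + 22 = 35
Shortest: 29.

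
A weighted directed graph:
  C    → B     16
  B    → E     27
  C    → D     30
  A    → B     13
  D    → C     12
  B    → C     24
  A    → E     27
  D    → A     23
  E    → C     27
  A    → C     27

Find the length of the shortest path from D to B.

28

Paths from D to B:
D - A - C - B: 23 + 27 + 16 = 66
D - A - B: 23 + 13 = 36
D - A - E - C - B: 23 + 27 + 27 + 16 = 93
D - C - B: 12 + 16 = 28
Shortest: 28.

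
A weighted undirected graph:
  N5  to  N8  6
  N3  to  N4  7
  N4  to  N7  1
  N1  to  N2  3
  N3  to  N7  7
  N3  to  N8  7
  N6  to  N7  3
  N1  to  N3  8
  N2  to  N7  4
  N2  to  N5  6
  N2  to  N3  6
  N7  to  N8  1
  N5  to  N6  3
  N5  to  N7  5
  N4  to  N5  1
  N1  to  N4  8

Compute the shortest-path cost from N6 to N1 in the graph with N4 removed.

10

A few of the N6→N1 routes:
N6-N5-N2-N1: 3 + 6 + 3 = 12
N6-N7-N2-N1: 3 + 4 + 3 = 10
N6-N5-N8-N7-N2-N1: 3 + 6 + 1 + 4 + 3 = 17
N6-N5-N7-N2-N1: 3 + 5 + 4 + 3 = 15
Shortest: 10.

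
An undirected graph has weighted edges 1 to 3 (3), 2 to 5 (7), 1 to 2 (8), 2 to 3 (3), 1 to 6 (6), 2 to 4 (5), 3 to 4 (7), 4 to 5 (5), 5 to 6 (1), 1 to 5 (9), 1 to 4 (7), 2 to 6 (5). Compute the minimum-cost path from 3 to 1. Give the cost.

3

Comparing a few candidate routes:
3-2-6-1: 3 + 5 + 6 = 14
3-2-1: 3 + 8 = 11
3-1: 3
3-4-1: 7 + 7 = 14
The minimum is 3.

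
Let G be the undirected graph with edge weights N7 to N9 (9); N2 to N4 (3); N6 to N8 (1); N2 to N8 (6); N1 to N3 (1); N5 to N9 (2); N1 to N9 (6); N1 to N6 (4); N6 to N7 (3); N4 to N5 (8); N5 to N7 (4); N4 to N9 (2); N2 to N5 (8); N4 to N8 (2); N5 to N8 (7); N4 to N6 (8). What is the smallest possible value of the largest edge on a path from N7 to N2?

3

A few of the N7→N2 routes:
N7 - N5 - N9 - N4 - N2: max(4, 2, 2, 3) = 4
N7 - N6 - N1 - N9 - N4 - N2: max(3, 4, 6, 2, 3) = 6
N7 - N6 - N1 - N9 - N4 - N8 - N2: max(3, 4, 6, 2, 2, 6) = 6
N7 - N6 - N8 - N4 - N2: max(3, 1, 2, 3) = 3
N7 - N6 - N8 - N2: max(3, 1, 6) = 6
The minimum achievable maximum is 3.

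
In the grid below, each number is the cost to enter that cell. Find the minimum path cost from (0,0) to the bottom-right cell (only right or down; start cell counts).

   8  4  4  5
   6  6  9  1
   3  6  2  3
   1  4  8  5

Best path: (0,0) (0,1) (0,2) (0,3) (1,3) (2,3) (3,3)
Cost: 8 + 4 + 4 + 5 + 1 + 3 + 5 = 30

30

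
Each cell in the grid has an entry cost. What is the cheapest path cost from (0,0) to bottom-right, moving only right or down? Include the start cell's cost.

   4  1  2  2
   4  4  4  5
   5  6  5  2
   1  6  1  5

21

Cheapest: [0,0] → [0,1] → [0,2] → [0,3] → [1,3] → [2,3] → [3,3]
  4 + 1 + 2 + 2 + 5 + 2 + 5 = 21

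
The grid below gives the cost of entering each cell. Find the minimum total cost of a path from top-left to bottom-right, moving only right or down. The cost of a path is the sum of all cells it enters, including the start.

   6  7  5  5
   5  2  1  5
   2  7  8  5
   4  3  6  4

28

Take [0,0] → [1,0] → [1,1] → [1,2] → [1,3] → [2,3] → [3,3] for a total of 6 + 5 + 2 + 1 + 5 + 5 + 4 = 28.
(Top row then right column would cost 37.)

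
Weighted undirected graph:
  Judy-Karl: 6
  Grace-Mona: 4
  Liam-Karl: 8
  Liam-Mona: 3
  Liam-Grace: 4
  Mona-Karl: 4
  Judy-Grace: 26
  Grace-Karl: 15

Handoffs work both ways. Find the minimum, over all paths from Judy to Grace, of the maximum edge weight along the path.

6

Some routes from Judy to Grace:
Judy→Karl→Mona→Grace: max(6, 4, 4) = 6
Judy→Karl→Mona→Liam→Grace: max(6, 4, 3, 4) = 6
Judy→Karl→Liam→Grace: max(6, 8, 4) = 8
The minimum achievable maximum is 6.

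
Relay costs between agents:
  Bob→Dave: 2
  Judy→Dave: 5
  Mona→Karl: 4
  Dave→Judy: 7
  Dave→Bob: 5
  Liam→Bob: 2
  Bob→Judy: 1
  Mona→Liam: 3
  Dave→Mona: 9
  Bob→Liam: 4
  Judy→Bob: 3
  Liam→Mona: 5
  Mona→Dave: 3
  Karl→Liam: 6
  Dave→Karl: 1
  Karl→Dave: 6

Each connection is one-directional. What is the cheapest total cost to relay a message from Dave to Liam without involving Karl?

Candidate routes:
Dave → Mona → Liam: 9 + 3 = 12
Dave → Judy → Bob → Liam: 7 + 3 + 4 = 14
Dave → Bob → Liam: 5 + 4 = 9
The minimum is 9.

9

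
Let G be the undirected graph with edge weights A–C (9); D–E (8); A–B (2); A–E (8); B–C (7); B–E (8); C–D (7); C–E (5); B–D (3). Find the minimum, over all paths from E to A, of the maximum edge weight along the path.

Checking several routes:
E→D→B→A: max(8, 3, 2) = 8
E→A: max(8) = 8
E→C→D→B→A: max(5, 7, 3, 2) = 7
E→B→A: max(8, 2) = 8
E→C→B→A: max(5, 7, 2) = 7
E→D→C→B→A: max(8, 7, 7, 2) = 8
The minimum achievable maximum is 7.

7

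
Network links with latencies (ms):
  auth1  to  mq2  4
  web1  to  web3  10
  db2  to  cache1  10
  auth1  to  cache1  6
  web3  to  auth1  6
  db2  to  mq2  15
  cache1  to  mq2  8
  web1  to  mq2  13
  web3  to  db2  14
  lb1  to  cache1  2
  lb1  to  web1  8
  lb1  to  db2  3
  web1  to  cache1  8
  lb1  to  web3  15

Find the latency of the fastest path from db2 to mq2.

Checking several routes:
db2 → lb1 → cache1 → auth1 → mq2: 3 + 2 + 6 + 4 = 15
db2 → mq2: 15
db2 → cache1 → mq2: 10 + 8 = 18
db2 → lb1 → cache1 → mq2: 3 + 2 + 8 = 13
Shortest: 13 ms.

13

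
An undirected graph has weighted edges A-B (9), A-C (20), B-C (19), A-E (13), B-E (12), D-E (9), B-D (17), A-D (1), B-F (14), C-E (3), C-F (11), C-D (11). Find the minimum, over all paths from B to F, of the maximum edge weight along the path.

Comparing a few candidate routes:
B → E → C → F: max(12, 3, 11) = 12
B → A → D → C → F: max(9, 1, 11, 11) = 11
B → A → E → D → C → F: max(9, 13, 9, 11, 11) = 13
B → A → D → E → C → F: max(9, 1, 9, 3, 11) = 11
B → E → A → D → C → F: max(12, 13, 1, 11, 11) = 13
B → E → D → C → F: max(12, 9, 11, 11) = 12
Best route has worst link 11.

11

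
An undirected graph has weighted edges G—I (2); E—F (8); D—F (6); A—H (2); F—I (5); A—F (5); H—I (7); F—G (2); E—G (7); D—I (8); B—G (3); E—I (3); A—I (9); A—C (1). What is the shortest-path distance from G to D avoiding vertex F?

Candidate routes:
G → E → I → D: 7 + 3 + 8 = 18
G → I → D: 2 + 8 = 10
The minimum is 10.

10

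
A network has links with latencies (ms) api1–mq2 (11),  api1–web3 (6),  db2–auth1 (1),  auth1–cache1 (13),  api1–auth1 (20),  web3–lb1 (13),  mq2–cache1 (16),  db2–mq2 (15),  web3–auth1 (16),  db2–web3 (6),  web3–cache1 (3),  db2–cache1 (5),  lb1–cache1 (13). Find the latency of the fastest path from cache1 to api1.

Comparing a few candidate routes:
cache1 - web3 - api1: 3 + 6 = 9
cache1 - auth1 - db2 - web3 - api1: 13 + 1 + 6 + 6 = 26
cache1 - db2 - web3 - api1: 5 + 6 + 6 = 17
The minimum is 9 ms.

9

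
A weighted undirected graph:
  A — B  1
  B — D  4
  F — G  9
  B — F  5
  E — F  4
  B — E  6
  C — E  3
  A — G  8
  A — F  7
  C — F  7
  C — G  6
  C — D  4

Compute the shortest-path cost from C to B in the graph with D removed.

9

Some routes from C to B avoiding D:
C-F-A-B: 7 + 7 + 1 = 15
C-F-B: 7 + 5 = 12
C-E-B: 3 + 6 = 9
C-E-F-A-B: 3 + 4 + 7 + 1 = 15
C-E-F-B: 3 + 4 + 5 = 12
C-G-A-B: 6 + 8 + 1 = 15
Best route has total 9.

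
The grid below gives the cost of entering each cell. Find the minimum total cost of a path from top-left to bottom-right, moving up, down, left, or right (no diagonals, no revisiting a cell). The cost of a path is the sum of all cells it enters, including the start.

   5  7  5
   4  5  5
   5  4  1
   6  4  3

22

Cheapest: r0c0→r1c0→r1c1→r2c1→r2c2→r3c2
  5 + 4 + 5 + 4 + 1 + 3 = 22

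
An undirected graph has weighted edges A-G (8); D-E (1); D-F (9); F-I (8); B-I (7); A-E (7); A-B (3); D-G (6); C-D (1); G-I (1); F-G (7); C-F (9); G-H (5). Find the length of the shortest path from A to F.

15

Checking several routes:
A -> B -> I -> G -> F: 3 + 7 + 1 + 7 = 18
A -> B -> I -> F: 3 + 7 + 8 = 18
A -> G -> F: 8 + 7 = 15
A -> G -> I -> F: 8 + 1 + 8 = 17
A -> E -> D -> F: 7 + 1 + 9 = 17
Best route has total 15.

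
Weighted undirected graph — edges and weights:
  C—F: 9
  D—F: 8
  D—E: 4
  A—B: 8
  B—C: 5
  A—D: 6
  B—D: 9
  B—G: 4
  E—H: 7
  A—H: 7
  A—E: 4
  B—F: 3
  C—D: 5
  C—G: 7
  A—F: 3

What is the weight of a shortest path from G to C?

Checking several routes:
G → B → C: 4 + 5 = 9
G → B → F → C: 4 + 3 + 9 = 16
G → C: 7
The minimum is 7.

7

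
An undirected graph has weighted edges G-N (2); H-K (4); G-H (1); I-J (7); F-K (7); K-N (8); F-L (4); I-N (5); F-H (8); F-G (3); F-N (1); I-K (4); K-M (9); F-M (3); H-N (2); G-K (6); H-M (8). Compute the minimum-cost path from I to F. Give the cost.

Some routes from I to F:
I-K-F: 4 + 7 = 11
I-N-G-F: 5 + 2 + 3 = 10
I-K-H-N-F: 4 + 4 + 2 + 1 = 11
I-N-F: 5 + 1 = 6
I-N-H-G-F: 5 + 2 + 1 + 3 = 11
Best route has total 6.

6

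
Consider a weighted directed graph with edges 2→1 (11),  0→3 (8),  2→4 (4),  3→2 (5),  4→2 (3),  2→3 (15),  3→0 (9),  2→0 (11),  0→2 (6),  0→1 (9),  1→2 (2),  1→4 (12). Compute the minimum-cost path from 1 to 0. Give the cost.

Paths from 1 to 0:
1 → 2 → 0: 2 + 11 = 13
1 → 4 → 2 → 3 → 0: 12 + 3 + 15 + 9 = 39
1 → 4 → 2 → 0: 12 + 3 + 11 = 26
1 → 2 → 3 → 0: 2 + 15 + 9 = 26
The minimum is 13.

13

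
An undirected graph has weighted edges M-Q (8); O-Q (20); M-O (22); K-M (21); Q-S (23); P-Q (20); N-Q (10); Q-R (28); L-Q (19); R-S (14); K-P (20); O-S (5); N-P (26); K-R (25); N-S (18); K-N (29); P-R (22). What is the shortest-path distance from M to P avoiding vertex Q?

41

Some routes from M to P avoiding Q:
M -> K -> R -> P: 21 + 25 + 22 = 68
M -> O -> S -> R -> P: 22 + 5 + 14 + 22 = 63
M -> K -> P: 21 + 20 = 41
The minimum is 41.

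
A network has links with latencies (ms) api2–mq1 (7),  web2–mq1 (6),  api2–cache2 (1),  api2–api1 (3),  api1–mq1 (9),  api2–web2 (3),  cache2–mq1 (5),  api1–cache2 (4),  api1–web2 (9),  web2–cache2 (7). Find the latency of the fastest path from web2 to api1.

Comparing a few candidate routes:
web2 → api1: 9
web2 → api2 → cache2 → api1: 3 + 1 + 4 = 8
web2 → api2 → api1: 3 + 3 = 6
Shortest: 6 ms.

6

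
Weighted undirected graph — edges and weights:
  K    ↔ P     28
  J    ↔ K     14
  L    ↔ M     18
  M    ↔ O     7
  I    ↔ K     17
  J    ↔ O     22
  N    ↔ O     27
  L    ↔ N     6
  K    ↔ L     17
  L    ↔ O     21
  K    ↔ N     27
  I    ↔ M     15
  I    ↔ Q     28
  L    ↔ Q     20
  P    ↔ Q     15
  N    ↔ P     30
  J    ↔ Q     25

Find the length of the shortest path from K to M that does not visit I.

35

Some routes from K to M avoiding I:
K - N - L - M: 27 + 6 + 18 = 51
K - L - O - M: 17 + 21 + 7 = 45
K - J - O - M: 14 + 22 + 7 = 43
K - L - M: 17 + 18 = 35
The minimum is 35.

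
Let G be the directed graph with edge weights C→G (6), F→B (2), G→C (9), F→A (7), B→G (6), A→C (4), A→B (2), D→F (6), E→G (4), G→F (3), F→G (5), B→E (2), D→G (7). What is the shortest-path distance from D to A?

Routes from D to A:
D -> G -> F -> A: 7 + 3 + 7 = 17
D -> F -> A: 6 + 7 = 13
Best route has total 13.

13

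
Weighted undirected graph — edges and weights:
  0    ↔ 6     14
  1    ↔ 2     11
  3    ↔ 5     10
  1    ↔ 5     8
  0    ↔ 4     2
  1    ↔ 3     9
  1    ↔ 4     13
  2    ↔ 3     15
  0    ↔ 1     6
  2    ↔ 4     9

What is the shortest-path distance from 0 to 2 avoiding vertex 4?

17

Paths from 0 to 2 avoiding 4:
0 -> 1 -> 2: 6 + 11 = 17
0 -> 1 -> 3 -> 2: 6 + 9 + 15 = 30
0 -> 1 -> 5 -> 3 -> 2: 6 + 8 + 10 + 15 = 39
Best route has total 17.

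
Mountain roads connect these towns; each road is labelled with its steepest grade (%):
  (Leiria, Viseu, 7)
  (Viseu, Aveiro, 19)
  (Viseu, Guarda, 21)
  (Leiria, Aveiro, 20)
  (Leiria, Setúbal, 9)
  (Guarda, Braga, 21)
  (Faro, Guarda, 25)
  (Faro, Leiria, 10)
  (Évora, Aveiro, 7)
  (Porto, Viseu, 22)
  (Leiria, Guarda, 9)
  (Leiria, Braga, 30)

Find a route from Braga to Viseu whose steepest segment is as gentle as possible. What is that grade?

21

Some routes from Braga to Viseu:
Braga -> Guarda -> Leiria -> Viseu: max(21, 9, 7) = 21
Braga -> Guarda -> Viseu: max(21, 21) = 21
Braga -> Guarda -> Leiria -> Aveiro -> Viseu: max(21, 9, 20, 19) = 21
The minimum achievable maximum is 21%.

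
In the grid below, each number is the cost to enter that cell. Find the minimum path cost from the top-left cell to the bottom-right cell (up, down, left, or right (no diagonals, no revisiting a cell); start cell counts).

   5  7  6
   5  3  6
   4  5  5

One optimal route is (0,0) -> (1,0) -> (1,1) -> (2,1) -> (2,2).
Its cost is 5 + 5 + 3 + 5 + 5 = 23.

23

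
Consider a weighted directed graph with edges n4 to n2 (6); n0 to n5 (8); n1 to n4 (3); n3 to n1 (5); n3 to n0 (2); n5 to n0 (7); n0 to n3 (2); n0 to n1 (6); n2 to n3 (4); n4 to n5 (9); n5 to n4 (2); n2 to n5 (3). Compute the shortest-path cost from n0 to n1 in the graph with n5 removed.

6

Routes from n0 to n1 avoiding n5:
n0 → n3 → n1: 2 + 5 = 7
n0 → n1: 6
Best route has total 6.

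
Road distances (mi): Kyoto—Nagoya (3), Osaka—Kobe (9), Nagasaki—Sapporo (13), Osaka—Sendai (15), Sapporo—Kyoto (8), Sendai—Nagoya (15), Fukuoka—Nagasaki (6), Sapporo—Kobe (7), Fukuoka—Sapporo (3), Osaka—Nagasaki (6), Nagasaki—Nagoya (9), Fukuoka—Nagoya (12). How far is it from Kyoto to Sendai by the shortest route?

18

Some routes from Kyoto to Sendai:
Kyoto → Sapporo → Fukuoka → Nagasaki → Osaka → Sendai: 8 + 3 + 6 + 6 + 15 = 38
Kyoto → Sapporo → Kobe → Osaka → Sendai: 8 + 7 + 9 + 15 = 39
Kyoto → Sapporo → Fukuoka → Nagoya → Sendai: 8 + 3 + 12 + 15 = 38
Kyoto → Nagoya → Nagasaki → Osaka → Sendai: 3 + 9 + 6 + 15 = 33
Kyoto → Nagoya → Sendai: 3 + 15 = 18
The minimum is 18 mi.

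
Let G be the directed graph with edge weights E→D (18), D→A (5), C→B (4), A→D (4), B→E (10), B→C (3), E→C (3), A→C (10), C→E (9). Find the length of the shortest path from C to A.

32

Routes from C to A:
C→B→E→D→A: 4 + 10 + 18 + 5 = 37
C→E→D→A: 9 + 18 + 5 = 32
The minimum is 32.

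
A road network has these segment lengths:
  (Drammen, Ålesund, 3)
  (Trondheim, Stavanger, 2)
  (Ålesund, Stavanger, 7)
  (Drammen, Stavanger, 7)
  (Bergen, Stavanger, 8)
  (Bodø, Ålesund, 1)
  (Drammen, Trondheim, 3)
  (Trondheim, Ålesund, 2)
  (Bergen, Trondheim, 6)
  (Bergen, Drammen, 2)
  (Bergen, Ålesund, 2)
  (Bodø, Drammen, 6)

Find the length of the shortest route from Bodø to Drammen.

4

Comparing a few candidate routes:
Bodø → Drammen: 6
Bodø → Ålesund → Drammen: 1 + 3 = 4
Bodø → Ålesund → Bergen → Drammen: 1 + 2 + 2 = 5
Best route has total 4.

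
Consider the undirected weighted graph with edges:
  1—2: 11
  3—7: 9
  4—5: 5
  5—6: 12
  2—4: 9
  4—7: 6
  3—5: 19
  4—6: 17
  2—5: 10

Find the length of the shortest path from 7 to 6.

23

A few of the 7→6 routes:
7 → 4 → 5 → 6: 6 + 5 + 12 = 23
7 → 4 → 6: 6 + 17 = 23
7 → 4 → 2 → 5 → 6: 6 + 9 + 10 + 12 = 37
Shortest: 23.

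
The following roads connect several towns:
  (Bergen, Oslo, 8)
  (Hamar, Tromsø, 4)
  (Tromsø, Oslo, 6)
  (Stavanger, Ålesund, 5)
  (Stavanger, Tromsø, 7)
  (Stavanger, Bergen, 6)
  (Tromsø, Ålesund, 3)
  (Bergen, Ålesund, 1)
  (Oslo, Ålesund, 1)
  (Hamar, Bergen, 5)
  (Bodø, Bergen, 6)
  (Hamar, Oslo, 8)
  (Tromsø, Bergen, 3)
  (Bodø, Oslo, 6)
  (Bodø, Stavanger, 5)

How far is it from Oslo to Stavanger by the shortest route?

6

Some routes from Oslo to Stavanger:
Oslo -> Ålesund -> Bergen -> Stavanger: 1 + 1 + 6 = 8
Oslo -> Ålesund -> Tromsø -> Stavanger: 1 + 3 + 7 = 11
Oslo -> Bodø -> Stavanger: 6 + 5 = 11
Oslo -> Ålesund -> Stavanger: 1 + 5 = 6
The minimum is 6.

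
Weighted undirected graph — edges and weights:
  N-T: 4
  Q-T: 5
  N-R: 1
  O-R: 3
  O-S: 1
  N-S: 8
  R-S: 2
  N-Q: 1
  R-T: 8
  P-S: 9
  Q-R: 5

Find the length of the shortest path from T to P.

16

Some routes from T to P:
T -> R -> S -> P: 8 + 2 + 9 = 19
T -> Q -> N -> R -> S -> P: 5 + 1 + 1 + 2 + 9 = 18
T -> N -> R -> O -> S -> P: 4 + 1 + 3 + 1 + 9 = 18
T -> N -> R -> S -> P: 4 + 1 + 2 + 9 = 16
The minimum is 16.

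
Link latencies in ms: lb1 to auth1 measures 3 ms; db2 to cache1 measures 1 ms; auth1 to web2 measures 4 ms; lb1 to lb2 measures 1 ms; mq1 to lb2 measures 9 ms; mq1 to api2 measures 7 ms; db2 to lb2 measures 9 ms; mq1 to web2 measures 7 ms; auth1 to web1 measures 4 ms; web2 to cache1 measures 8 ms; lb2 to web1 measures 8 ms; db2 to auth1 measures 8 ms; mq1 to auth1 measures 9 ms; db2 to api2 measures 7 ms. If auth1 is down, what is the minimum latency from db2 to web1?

Routes from db2 to web1 avoiding auth1:
db2 → lb2 → web1: 9 + 8 = 17
db2 → cache1 → web2 → mq1 → lb2 → web1: 1 + 8 + 7 + 9 + 8 = 33
db2 → api2 → mq1 → lb2 → web1: 7 + 7 + 9 + 8 = 31
Shortest: 17 ms.

17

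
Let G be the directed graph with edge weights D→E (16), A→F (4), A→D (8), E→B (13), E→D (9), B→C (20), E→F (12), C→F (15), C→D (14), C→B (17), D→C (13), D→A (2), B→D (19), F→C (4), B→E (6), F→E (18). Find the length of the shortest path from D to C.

10

Comparing a few candidate routes:
D → C: 13
D → A → F → C: 2 + 4 + 4 = 10
D → E → F → C: 16 + 12 + 4 = 32
Best route has total 10.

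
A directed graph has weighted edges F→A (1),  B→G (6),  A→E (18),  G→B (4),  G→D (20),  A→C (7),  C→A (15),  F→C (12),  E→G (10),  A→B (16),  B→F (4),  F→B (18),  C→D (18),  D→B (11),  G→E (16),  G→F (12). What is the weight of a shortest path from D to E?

33

Checking several routes:
D - B - G - F - A - E: 11 + 6 + 12 + 1 + 18 = 48
D - B - F - C - A - E: 11 + 4 + 12 + 15 + 18 = 60
D - B - G - E: 11 + 6 + 16 = 33
D - B - F - A - E: 11 + 4 + 1 + 18 = 34
Best route has total 33.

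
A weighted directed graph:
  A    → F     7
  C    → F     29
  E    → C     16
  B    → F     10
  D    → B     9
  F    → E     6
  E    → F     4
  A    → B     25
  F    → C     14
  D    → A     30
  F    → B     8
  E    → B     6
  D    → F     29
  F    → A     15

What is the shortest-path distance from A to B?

15

Routes from A to B:
A - F - E - B: 7 + 6 + 6 = 19
A - F - B: 7 + 8 = 15
A - B: 25
The minimum is 15.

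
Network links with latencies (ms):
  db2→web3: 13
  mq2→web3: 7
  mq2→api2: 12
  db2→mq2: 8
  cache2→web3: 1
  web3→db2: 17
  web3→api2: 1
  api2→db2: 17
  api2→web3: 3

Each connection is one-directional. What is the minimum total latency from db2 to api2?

14

Routes from db2 to api2:
db2 -> mq2 -> web3 -> api2: 8 + 7 + 1 = 16
db2 -> mq2 -> api2: 8 + 12 = 20
db2 -> web3 -> api2: 13 + 1 = 14
Shortest: 14 ms.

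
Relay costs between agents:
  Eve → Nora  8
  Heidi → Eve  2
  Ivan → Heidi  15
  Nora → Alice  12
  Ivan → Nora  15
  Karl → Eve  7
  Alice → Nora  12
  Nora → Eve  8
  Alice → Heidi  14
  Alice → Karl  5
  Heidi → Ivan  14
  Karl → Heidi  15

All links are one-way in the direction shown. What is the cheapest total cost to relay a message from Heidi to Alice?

22

Paths from Heidi to Alice:
Heidi -> Ivan -> Nora -> Alice: 14 + 15 + 12 = 41
Heidi -> Eve -> Nora -> Alice: 2 + 8 + 12 = 22
Best route has total 22.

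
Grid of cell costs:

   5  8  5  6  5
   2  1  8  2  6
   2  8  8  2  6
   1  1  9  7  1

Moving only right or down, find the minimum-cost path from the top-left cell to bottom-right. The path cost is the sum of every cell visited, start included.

Best path: r0c0 r1c0 r1c1 r1c2 r1c3 r2c3 r2c4 r3c4
Cost: 5 + 2 + 1 + 8 + 2 + 2 + 6 + 1 = 27
For comparison, the top-then-right route costs 42.

27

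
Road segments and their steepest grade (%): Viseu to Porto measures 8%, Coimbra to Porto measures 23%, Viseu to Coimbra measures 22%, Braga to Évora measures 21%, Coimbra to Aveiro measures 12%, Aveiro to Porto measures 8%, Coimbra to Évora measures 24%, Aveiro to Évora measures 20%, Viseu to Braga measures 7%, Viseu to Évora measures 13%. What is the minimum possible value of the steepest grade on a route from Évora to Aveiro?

Some routes from Évora to Aveiro:
Évora → Viseu → Porto → Aveiro: max(13, 8, 8) = 13
Évora → Braga → Viseu → Porto → Aveiro: max(21, 7, 8, 8) = 21
Évora → Braga → Viseu → Coimbra → Aveiro: max(21, 7, 22, 12) = 22
Évora → Aveiro: max(20) = 20
Smallest bottleneck: 13%.

13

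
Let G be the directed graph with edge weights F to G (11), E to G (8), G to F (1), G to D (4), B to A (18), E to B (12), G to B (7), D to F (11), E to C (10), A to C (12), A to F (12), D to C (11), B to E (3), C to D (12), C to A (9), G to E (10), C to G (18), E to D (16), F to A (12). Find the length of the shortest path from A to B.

30

Checking several routes:
A → C → G → B: 12 + 18 + 7 = 37
A → F → G → B: 12 + 11 + 7 = 30
A → F → G → E → B: 12 + 11 + 10 + 12 = 45
A → C → G → E → B: 12 + 18 + 10 + 12 = 52
A → C → D → F → G → B: 12 + 12 + 11 + 11 + 7 = 53
The minimum is 30.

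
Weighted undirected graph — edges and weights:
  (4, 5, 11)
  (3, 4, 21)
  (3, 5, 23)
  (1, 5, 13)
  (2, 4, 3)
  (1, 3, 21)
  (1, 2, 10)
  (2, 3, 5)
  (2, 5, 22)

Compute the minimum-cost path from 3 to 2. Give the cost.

5

Checking several routes:
3 - 2: 5
3 - 1 - 2: 21 + 10 = 31
3 - 4 - 2: 21 + 3 = 24
The minimum is 5.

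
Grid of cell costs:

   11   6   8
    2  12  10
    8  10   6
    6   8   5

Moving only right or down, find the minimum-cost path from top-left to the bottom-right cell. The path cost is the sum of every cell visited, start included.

One optimal route is (0,0) → (1,0) → (2,0) → (3,0) → (3,1) → (3,2).
Its cost is 11 + 2 + 8 + 6 + 8 + 5 = 40.

40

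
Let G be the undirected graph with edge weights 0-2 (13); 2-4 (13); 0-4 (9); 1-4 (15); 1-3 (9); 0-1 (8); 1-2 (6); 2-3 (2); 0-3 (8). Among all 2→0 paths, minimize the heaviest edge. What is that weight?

Checking several routes:
2-1-0: max(6, 8) = 8
2-3-0: max(2, 8) = 8
2-1-3-0: max(6, 9, 8) = 9
Best route has worst link 8.

8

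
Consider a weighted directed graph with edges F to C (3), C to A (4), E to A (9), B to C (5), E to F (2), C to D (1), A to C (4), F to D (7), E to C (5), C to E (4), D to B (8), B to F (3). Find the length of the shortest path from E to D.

6

Paths from E to D:
E-F-C-D: 2 + 3 + 1 = 6
E-F-D: 2 + 7 = 9
E-C-D: 5 + 1 = 6
E-A-C-D: 9 + 4 + 1 = 14
Shortest: 6.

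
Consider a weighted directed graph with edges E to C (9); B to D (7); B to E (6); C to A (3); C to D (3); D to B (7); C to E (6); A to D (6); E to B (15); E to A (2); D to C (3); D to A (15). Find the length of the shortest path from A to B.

13

Candidate routes:
A-D-C-E-B: 6 + 3 + 6 + 15 = 30
A-D-B: 6 + 7 = 13
Best route has total 13.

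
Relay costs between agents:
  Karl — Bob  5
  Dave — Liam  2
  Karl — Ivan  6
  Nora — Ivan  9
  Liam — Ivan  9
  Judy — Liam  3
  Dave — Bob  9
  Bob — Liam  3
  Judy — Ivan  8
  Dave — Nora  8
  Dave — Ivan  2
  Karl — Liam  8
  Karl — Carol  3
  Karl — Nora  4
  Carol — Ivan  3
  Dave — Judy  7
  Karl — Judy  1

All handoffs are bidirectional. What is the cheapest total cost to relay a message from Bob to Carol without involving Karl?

10

A few of the Bob→Carol routes:
Bob - Liam - Ivan - Carol: 3 + 9 + 3 = 15
Bob - Dave - Ivan - Carol: 9 + 2 + 3 = 14
Bob - Liam - Dave - Ivan - Carol: 3 + 2 + 2 + 3 = 10
Best route has total 10.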